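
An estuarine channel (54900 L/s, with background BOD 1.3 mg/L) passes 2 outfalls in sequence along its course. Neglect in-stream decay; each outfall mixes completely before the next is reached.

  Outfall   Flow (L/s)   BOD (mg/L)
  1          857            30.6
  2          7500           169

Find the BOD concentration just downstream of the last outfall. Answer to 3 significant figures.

Outfall 1: combined Q = 55760 L/s; C = (54900·1.300 + 857.0·30.60)/55760 = 1.750 mg/L.
Outfall 2: combined Q = 63260 L/s; C = (55760·1.750 + 7500·169.0)/63260 = 21.58 mg/L.

21.6 mg/L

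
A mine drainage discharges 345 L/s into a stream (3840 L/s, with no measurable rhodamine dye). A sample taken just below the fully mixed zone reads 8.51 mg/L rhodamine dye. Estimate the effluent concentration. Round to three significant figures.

Mass balance: 3840·0 + 345.0·Cₑ = 4185·8.510
→ Cₑ = (4185·8.510 − 3840·0) / 345.0 = 103.2 mg/L.

103 mg/L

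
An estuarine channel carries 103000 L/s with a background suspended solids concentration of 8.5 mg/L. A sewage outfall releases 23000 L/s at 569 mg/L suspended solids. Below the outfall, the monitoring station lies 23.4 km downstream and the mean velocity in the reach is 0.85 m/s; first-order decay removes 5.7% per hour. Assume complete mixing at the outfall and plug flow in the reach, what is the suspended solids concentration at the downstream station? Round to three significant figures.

After mixing, C = (103000·8.500 + 23000·569.0) / 126000 = 13960000/126000 = 110.8 mg/L.
Travel time t = 23.4·1000 / 0.85 = 27530 s = 7.647 h.
5.7%/h lost → k = −ln(1 − 0.057) = 0.05869 h⁻¹.
After decay, C = 110.8 × e^(−kt) = 110.8 × 0.6384 = 70.74 mg/L.

70.7 mg/L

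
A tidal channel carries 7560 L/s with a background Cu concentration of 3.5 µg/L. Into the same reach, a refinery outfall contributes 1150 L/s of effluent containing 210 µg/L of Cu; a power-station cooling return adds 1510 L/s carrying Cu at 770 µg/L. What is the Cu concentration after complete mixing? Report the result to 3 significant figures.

140 µg/L

Mass balance: C = (7560·3.500 + 1150·210.0 + 1510·770.0) / 10220 = 1431000/10220 = 140.0 µg/L.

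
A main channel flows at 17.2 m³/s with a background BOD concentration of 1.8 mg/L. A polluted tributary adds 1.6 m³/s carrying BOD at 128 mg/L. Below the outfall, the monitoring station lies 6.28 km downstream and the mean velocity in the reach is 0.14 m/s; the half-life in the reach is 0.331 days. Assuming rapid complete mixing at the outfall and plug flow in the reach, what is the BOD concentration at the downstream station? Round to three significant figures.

Flow-weighted average: C = (17.20·1.800 + 1.600·128.0) / 18.80 = 235.8/18.80 = 12.54 mg/L.
Travel time t = 6.28·1000 / 0.14 = 44860 s = 12.46 h.
Half-life 0.331 d → k = ln 2 / 0.331 = 2.094 d⁻¹.
After decay, C = 12.54 × e^(−kt) = 12.54 × 0.3372 = 4.228 mg/L.

4.23 mg/L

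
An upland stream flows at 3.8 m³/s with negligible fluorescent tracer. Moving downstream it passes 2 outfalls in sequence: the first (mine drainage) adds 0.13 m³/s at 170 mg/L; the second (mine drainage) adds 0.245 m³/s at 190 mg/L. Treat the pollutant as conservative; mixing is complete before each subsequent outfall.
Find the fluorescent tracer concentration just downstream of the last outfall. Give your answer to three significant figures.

After outfall 1: Q = 3.800 + 0.1300 = 3.930 m³/s; C = (3.800·0 + 0.1300·170.0)/3.930 = 5.623 mg/L.
After outfall 2: Q = 3.930 + 0.2450 = 4.175 m³/s; C = (3.930·5.623 + 0.2450·190.0)/4.175 = 16.44 mg/L.

16.4 mg/L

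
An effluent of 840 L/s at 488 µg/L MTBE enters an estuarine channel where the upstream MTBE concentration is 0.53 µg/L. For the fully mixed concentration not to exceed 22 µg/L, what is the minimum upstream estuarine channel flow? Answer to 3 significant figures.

18200 L/s

Set C_mix = 22: (Q·0.5300 + 840.0·488.0) / (Q + 840.0) = 22
→ Q = 840.0·(488.0 − 22)/(22 − 0.5300) = 18230 L/s.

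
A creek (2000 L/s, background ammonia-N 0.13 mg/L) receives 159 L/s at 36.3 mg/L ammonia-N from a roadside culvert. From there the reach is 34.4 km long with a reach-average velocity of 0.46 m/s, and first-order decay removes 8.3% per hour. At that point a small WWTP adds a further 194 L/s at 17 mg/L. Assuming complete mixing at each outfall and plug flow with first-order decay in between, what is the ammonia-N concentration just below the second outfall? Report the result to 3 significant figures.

Mass balance: C = (2000·0.1300 + 159.0·36.30) / 2159 = 6032/2159 = 2.794 mg/L; combined flow 2159 L/s.
Travel time t = 34.4·1000 / 0.46 = 74780 s = 20.77 h.
8.3%/h lost → k = −ln(1 − 0.083) = 0.08665 h⁻¹.
Applying C = C₀e^(−kt): 2.794 × 0.1653 = 0.4618 mg/L.
At the second outfall, C = (2159·0.4618 + 194.0·17.00) / (2159 + 194.0) = 1.825 mg/L.

1.83 mg/L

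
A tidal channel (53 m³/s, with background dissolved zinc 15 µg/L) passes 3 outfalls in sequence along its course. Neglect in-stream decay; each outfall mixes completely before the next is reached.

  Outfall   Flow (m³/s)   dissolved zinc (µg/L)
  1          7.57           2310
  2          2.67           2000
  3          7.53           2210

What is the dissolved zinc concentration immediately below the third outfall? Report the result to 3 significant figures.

569 µg/L

After outfall 1: Q = 53.00 + 7.570 = 60.57 m³/s; C = (53.00·15.00 + 7.570·2310)/60.57 = 301.8 µg/L.
After outfall 2: Q = 60.57 + 2.670 = 63.24 m³/s; C = (60.57·301.8 + 2.670·2000)/63.24 = 373.5 µg/L.
After outfall 3: Q = 63.24 + 7.530 = 70.77 m³/s; C = (63.24·373.5 + 7.530·2210)/70.77 = 568.9 µg/L.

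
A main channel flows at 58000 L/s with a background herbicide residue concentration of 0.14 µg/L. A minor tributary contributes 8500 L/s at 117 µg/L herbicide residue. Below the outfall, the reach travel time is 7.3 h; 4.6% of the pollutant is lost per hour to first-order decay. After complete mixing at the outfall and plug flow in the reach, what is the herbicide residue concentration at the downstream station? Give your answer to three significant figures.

10.7 µg/L

Conservation of mass: C = (58000·0.1400 + 8500·117.0) / 66500 = 1003000/66500 = 15.08 µg/L.
4.6%/h lost → k = −ln(1 − 0.046) = 0.04709 h⁻¹.
First-order decay: C = 15.08·exp(−k·t) = 15.08·0.7091 = 10.69 µg/L.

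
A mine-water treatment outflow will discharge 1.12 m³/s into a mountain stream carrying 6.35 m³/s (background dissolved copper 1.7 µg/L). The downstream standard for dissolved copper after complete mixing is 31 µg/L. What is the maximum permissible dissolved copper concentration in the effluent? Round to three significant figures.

197 µg/L

At the limit, (Qr·Cr + Qe·Cₑ)/(Qr + Qe) = 31:
Cₑ = (7.470·31 − 6.350·1.700) / 1.120 = 197.1 µg/L.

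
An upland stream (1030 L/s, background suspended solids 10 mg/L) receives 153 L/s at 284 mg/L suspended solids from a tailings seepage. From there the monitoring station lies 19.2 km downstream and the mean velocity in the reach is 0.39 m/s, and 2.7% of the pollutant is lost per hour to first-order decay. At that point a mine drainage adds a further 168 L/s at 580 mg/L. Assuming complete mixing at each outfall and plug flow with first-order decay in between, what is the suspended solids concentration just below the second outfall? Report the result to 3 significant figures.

99.5 mg/L

After mixing, C = (1030·10.00 + 153.0·284.0) / 1183 = 53750/1183 = 45.44 mg/L; combined flow 1183 L/s.
Travel time t = 19.2·1000 / 0.39 = 49230 s = 13.68 h.
2.7%/h lost → k = −ln(1 − 0.027) = 0.02737 h⁻¹.
First-order decay: C = 45.44·exp(−k·t) = 45.44·0.6878 = 31.25 mg/L.
Second outfall: C = (1183·31.25 + 168.0·580.0)/1351 = 99.49 mg/L.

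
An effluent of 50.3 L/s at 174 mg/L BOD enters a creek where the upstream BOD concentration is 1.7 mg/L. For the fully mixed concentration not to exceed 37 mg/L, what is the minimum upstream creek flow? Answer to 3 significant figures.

Set C_mix = 37: (Q·1.700 + 50.30·174.0) / (Q + 50.30) = 37
→ Q = 50.30·(174.0 − 37)/(37 − 1.700) = 195.2 L/s.

195 L/s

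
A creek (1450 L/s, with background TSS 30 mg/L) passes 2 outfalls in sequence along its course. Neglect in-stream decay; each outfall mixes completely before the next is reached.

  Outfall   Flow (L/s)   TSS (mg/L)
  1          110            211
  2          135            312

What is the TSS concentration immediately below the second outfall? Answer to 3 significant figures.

64.2 mg/L

Below outfall 1: Q → 1560 L/s, C = (1450·30.00 + 110.0·211.0)/1560 = 42.76 mg/L.
Below outfall 2: Q → 1695 L/s, C = (1560·42.76 + 135.0·312.0)/1695 = 64.21 mg/L.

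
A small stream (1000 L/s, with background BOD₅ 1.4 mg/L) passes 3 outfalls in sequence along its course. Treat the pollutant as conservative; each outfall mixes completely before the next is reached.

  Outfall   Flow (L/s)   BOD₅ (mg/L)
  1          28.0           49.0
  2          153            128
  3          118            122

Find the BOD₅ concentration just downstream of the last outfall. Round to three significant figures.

28.3 mg/L

After outfall 1: Q = 1000 + 28.00 = 1028 L/s; C = (1000·1.400 + 28.00·49.00)/1028 = 2.696 mg/L.
After outfall 2: Q = 1028 + 153.0 = 1181 L/s; C = (1028·2.696 + 153.0·128.0)/1181 = 18.93 mg/L.
After outfall 3: Q = 1181 + 118.0 = 1299 L/s; C = (1181·18.93 + 118.0·122.0)/1299 = 28.29 mg/L.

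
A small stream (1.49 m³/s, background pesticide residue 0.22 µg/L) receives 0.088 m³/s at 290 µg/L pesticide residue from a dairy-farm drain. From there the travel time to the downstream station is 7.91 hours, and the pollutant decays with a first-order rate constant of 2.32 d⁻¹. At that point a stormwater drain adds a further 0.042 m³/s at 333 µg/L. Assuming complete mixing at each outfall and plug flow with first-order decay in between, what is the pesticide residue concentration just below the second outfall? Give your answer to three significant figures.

Mass balance: C = (1.490·0.2200 + 0.08800·290.0) / 1.578 = 25.85/1.578 = 16.38 µg/L; combined flow 1.578 m³/s.
First-order decay: C = 16.38·exp(−k·t) = 16.38·0.4655 = 7.625 µg/L.
At the second outfall, C = (1.578·7.625 + 0.04200·333.0) / (1.578 + 0.04200) = 16.06 µg/L.

16.1 µg/L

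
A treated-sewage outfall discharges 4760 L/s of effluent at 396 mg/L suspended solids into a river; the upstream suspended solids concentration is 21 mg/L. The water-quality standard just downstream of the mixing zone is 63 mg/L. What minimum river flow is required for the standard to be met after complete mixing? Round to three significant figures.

Set C_mix = 63: (Q·21.00 + 4760·396.0) / (Q + 4760) = 63
→ Q = 4760·(396.0 − 63)/(63 − 21.00) = 37740 L/s.

37700 L/s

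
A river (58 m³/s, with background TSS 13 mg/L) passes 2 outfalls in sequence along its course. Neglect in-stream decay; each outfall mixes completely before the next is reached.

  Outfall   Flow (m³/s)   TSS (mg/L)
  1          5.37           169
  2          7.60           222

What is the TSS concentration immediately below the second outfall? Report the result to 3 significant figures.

47.2 mg/L

After outfall 1: Q = 58.00 + 5.370 = 63.37 m³/s; C = (58.00·13.00 + 5.370·169.0)/63.37 = 26.22 mg/L.
After outfall 2: Q = 63.37 + 7.600 = 70.97 m³/s; C = (63.37·26.22 + 7.600·222.0)/70.97 = 47.19 mg/L.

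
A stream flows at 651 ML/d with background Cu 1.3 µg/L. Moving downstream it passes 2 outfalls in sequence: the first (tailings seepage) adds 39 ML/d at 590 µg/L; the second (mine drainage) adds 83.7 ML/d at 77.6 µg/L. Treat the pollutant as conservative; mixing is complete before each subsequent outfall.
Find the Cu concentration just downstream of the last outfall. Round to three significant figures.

Outfall 1: combined Q = 690.0 ML/d; C = (651.0·1.300 + 39.00·590.0)/690.0 = 34.57 µg/L.
Outfall 2: combined Q = 773.7 ML/d; C = (690.0·34.57 + 83.70·77.60)/773.7 = 39.23 µg/L.

39.2 µg/L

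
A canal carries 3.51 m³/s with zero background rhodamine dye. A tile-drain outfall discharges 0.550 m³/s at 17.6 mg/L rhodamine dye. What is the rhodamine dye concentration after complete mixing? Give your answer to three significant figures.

Mass balance: C = (3.510·0 + 0.5500·17.60) / 4.060 = 9.680/4.060 = 2.384 mg/L.

2.38 mg/L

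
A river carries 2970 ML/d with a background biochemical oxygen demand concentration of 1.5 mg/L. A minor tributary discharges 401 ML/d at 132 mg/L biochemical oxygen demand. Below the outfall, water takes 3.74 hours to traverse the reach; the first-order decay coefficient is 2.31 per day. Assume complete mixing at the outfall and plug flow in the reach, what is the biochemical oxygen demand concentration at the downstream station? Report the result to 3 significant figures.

After mixing, C = (2970·1.500 + 401.0·132.0) / 3371 = 57390/3371 = 17.02 mg/L.
Applying C = C₀e^(−kt): 17.02 × 0.6977 = 11.88 mg/L.

11.9 mg/L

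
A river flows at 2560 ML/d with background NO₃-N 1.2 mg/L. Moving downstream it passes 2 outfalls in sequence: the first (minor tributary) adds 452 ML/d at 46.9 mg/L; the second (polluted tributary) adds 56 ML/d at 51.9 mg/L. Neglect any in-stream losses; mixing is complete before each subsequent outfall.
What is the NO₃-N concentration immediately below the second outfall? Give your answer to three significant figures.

8.86 mg/L

Below outfall 1: Q → 3012 ML/d, C = (2560·1.200 + 452.0·46.90)/3012 = 8.058 mg/L.
Below outfall 2: Q → 3068 ML/d, C = (3012·8.058 + 56.00·51.90)/3068 = 8.858 mg/L.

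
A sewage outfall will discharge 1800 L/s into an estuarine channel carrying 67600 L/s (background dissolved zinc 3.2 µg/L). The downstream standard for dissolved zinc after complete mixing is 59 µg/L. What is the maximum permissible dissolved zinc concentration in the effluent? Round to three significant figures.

2150 µg/L

At the limit, (Qr·Cr + Qe·Cₑ)/(Qr + Qe) = 59:
Cₑ = (69400·59 − 67600·3.200) / 1800 = 2155 µg/L.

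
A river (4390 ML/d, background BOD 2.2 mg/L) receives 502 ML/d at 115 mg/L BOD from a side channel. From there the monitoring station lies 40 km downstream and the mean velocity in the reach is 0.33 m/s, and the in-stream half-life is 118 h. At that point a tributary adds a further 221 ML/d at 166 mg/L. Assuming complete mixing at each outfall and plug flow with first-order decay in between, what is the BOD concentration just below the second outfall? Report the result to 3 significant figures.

18.0 mg/L

After mixing, C = (4390·2.200 + 502.0·115.0) / 4892 = 67390/4892 = 13.78 mg/L; combined flow 4892 ML/d.
Travel time t = 40·1000 / 0.33 = 121200 s = 33.67 h.
Half-life 118 h → k = ln 2 / 118 = 0.005874 h⁻¹ = 0.1410 d⁻¹.
Decay over the reach: 13.78·exp(−kt) = 13.78·0.8205 = 11.30 mg/L.
At the second outfall, C = (4892·11.30 + 221.0·166.0) / (4892 + 221.0) = 17.99 mg/L.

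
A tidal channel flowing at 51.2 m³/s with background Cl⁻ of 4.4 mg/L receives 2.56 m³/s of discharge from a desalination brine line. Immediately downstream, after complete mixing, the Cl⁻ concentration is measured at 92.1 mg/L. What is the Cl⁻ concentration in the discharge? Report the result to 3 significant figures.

1850 mg/L

Mass balance: 51.20·4.400 + 2.560·Cₑ = 53.76·92.10
→ Cₑ = (53.76·92.10 − 51.20·4.400) / 2.560 = 1846 mg/L.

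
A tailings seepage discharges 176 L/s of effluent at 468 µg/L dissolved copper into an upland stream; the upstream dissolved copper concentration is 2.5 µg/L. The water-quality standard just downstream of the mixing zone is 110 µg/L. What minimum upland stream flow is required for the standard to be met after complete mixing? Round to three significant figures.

586 L/s

Set C_mix = 110: (Q·2.500 + 176.0·468.0) / (Q + 176.0) = 110
→ Q = 176.0·(468.0 − 110)/(110 − 2.500) = 586.1 L/s.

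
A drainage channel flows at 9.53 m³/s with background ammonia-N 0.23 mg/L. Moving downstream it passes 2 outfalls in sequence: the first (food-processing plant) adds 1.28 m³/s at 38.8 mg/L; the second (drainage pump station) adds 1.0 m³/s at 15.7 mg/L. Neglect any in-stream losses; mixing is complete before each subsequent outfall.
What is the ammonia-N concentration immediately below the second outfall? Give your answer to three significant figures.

5.72 mg/L

Below outfall 1: Q → 10.81 m³/s, C = (9.530·0.2300 + 1.280·38.80)/10.81 = 4.797 mg/L.
Below outfall 2: Q → 11.81 m³/s, C = (10.81·4.797 + 1.000·15.70)/11.81 = 5.720 mg/L.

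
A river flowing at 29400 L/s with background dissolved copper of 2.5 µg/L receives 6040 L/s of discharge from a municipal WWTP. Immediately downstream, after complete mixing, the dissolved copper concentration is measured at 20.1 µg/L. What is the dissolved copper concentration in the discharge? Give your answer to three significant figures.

Mass balance: 29400·2.500 + 6040·Cₑ = 35440·20.10
→ Cₑ = (35440·20.10 − 29400·2.500) / 6040 = 105.8 µg/L.

106 µg/L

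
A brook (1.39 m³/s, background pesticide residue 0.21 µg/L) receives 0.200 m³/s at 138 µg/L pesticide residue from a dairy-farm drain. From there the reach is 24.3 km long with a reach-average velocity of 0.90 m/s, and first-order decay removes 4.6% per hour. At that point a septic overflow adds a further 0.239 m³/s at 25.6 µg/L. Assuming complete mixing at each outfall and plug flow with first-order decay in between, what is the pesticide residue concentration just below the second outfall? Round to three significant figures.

Mass balance: C = (1.390·0.2100 + 0.2000·138.0) / 1.590 = 27.89/1.590 = 17.54 µg/L; combined flow 1.590 m³/s.
Travel time t = 24.3·1000 / 0.90 = 27000 s = 7.500 h.
4.6%/h lost → k = −ln(1 − 0.046) = 0.04709 h⁻¹.
Decay over the reach: 17.54·exp(−kt) = 17.54·0.7024 = 12.32 µg/L.
At the second outfall, C = (1.590·12.32 + 0.2390·25.60) / (1.590 + 0.2390) = 14.06 µg/L.

14.1 µg/L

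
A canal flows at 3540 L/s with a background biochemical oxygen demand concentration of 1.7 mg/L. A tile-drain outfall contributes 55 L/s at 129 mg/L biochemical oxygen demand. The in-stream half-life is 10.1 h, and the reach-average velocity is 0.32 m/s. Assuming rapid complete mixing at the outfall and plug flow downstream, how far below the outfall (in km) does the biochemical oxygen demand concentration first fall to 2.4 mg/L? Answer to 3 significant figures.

7.03 km

Flow-weighted average: C = (3540·1.700 + 55.00·129.0) / 3595 = 13110/3595 = 3.648 mg/L.
Half-life 10.1 h → k = ln 2 / 10.1 = 0.06863 h⁻¹ = 1.647 d⁻¹.
Set 3.648·exp(−k·t) = 2.4 → t = ln(3.648/2.4)/k = 21960 s = 6.099 h.
Distance = v·t = 0.32·21960 = 7026 m = 7.026 km.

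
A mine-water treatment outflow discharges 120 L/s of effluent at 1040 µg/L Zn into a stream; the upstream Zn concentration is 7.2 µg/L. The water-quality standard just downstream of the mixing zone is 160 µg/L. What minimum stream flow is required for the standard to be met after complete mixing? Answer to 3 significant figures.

691 L/s

Set C_mix = 160: (Q·7.200 + 120.0·1040) / (Q + 120.0) = 160
→ Q = 120.0·(1040 − 160)/(160 − 7.200) = 691.1 L/s.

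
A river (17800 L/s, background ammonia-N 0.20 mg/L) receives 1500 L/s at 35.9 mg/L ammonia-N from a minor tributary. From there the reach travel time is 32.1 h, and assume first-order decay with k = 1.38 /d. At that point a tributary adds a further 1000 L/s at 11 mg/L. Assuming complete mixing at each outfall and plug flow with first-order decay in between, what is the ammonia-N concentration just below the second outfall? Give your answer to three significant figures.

0.988 mg/L

Flow-weighted average: C = (17800·0.2000 + 1500·35.90) / 19300 = 57410/19300 = 2.975 mg/L; combined flow 19300 L/s.
First-order decay: C = 2.975·exp(−k·t) = 2.975·0.1579 = 0.4697 mg/L.
At the second outfall, C = (19300·0.4697 + 1000·11.00) / (19300 + 1000) = 0.9884 mg/L.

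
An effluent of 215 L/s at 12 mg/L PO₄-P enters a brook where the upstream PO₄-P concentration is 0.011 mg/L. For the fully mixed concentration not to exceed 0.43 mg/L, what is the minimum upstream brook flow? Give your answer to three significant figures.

5940 L/s

Set C_mix = 0.43: (Q·0.01100 + 215.0·12.00) / (Q + 215.0) = 0.43
→ Q = 215.0·(12.00 − 0.43)/(0.43 − 0.01100) = 5937 L/s.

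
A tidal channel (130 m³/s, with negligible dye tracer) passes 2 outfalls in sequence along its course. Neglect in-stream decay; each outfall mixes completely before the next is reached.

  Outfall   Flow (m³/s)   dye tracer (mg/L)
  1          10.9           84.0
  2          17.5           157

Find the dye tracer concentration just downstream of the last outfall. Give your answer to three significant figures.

23.1 mg/L

Below outfall 1: Q → 140.9 m³/s, C = (130.0·0 + 10.90·84.00)/140.9 = 6.498 mg/L.
Below outfall 2: Q → 158.4 m³/s, C = (140.9·6.498 + 17.50·157.0)/158.4 = 23.13 mg/L.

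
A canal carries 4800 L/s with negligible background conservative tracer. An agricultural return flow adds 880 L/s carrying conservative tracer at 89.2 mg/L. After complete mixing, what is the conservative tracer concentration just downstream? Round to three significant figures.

13.8 mg/L

After mixing, C = (4800·0 + 880.0·89.20) / 5680 = 78500/5680 = 13.82 mg/L.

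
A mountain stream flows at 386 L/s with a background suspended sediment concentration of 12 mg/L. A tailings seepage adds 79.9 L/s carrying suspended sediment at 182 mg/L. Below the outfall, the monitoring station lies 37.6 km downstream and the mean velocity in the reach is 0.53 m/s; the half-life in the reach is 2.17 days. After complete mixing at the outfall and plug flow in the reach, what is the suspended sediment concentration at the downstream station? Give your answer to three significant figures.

31.7 mg/L

Conservation of mass: C = (386.0·12.00 + 79.90·182.0) / 465.9 = 19170/465.9 = 41.15 mg/L.
Travel time t = 37.6·1000 / 0.53 = 70940 s = 19.71 h.
Half-life 2.17 d → k = ln 2 / 2.17 = 0.3194 d⁻¹.
Applying C = C₀e^(−kt): 41.15 × 0.7693 = 31.66 mg/L.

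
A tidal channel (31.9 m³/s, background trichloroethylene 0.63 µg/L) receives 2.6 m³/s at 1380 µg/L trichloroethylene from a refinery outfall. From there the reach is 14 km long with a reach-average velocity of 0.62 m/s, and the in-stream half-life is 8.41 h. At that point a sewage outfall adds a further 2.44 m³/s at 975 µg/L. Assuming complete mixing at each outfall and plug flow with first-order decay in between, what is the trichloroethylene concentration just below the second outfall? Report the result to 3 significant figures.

After mixing, C = (31.90·0.6300 + 2.600·1380) / 34.50 = 3608/34.50 = 104.6 µg/L; combined flow 34.50 m³/s.
Travel time t = 14·1000 / 0.62 = 22580 s = 6.272 h.
Half-life 8.41 h → k = ln 2 / 8.41 = 0.08242 h⁻¹ = 1.978 d⁻¹.
Decay over the reach: 104.6·exp(−kt) = 104.6·0.5963 = 62.37 µg/L.
Second outfall: C = (34.50·62.37 + 2.440·975.0)/36.94 = 122.6 µg/L.

123 µg/L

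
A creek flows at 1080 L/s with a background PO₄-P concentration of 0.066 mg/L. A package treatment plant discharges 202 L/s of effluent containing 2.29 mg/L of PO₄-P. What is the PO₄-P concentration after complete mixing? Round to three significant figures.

0.416 mg/L

Mixed concentration C = ΣQC/ΣQ = (1080·0.06600 + 202.0·2.290) / 1282 = 533.9/1282 = 0.4164 mg/L.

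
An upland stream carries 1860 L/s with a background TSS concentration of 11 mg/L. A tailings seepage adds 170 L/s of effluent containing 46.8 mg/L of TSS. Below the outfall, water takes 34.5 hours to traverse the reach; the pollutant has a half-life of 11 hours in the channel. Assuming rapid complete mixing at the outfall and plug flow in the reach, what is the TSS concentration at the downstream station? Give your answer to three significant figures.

Mixed concentration C = ΣQC/ΣQ = (1860·11.00 + 170.0·46.80) / 2030 = 28420/2030 = 14.00 mg/L.
Half-life 11 h → k = ln 2 / 11 = 0.06301 h⁻¹ = 1.512 d⁻¹.
First-order decay: C = 14.00·exp(−k·t) = 14.00·0.1137 = 1.592 mg/L.

1.59 mg/L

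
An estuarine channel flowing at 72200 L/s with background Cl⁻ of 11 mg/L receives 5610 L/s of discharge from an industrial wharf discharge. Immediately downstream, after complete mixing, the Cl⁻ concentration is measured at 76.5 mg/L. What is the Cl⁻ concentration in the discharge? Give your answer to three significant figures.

Mass balance: 72200·11.00 + 5610·Cₑ = 77810·76.50
→ Cₑ = (77810·76.50 − 72200·11.00) / 5610 = 919.5 mg/L.

919 mg/L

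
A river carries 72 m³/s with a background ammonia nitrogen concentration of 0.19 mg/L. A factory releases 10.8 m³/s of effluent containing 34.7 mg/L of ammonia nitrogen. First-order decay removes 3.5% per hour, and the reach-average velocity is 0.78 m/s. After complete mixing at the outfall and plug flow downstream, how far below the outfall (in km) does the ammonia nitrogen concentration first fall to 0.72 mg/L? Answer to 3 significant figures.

Mixed concentration C = ΣQC/ΣQ = (72.00·0.1900 + 10.80·34.70) / 82.80 = 388.4/82.80 = 4.691 mg/L.
3.5%/h lost → k = −ln(1 − 0.035) = 0.03563 h⁻¹.
Set 4.691·exp(−k·t) = 0.72 → t = ln(4.691/0.72)/k = 189400 s = 52.61 h.
Distance = v·t = 0.78·189400 = 147700 m = 147.7 km.

148 km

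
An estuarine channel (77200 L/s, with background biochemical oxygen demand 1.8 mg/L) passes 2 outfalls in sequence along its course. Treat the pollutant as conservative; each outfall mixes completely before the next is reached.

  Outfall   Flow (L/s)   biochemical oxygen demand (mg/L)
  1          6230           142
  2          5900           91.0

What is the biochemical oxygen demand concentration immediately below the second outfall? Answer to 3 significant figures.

Outfall 1: combined Q = 83430 L/s; C = (77200·1.800 + 6230·142.0)/83430 = 12.27 mg/L.
Outfall 2: combined Q = 89330 L/s; C = (83430·12.27 + 5900·91.00)/89330 = 17.47 mg/L.

17.5 mg/L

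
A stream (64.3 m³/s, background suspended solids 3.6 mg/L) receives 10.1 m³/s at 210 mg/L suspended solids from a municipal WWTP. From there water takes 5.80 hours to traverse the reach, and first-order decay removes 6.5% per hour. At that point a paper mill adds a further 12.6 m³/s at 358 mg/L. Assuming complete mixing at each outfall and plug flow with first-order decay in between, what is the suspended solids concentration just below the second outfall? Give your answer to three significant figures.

70.2 mg/L

Mass balance: C = (64.30·3.600 + 10.10·210.0) / 74.40 = 2352/74.40 = 31.62 mg/L; combined flow 74.40 m³/s.
6.5%/h lost → k = −ln(1 − 0.065) = 0.06721 h⁻¹.
First-order decay: C = 31.62·exp(−k·t) = 31.62·0.6772 = 21.41 mg/L.
Second outfall: C = (74.40·21.41 + 12.60·358.0)/87.00 = 70.16 mg/L.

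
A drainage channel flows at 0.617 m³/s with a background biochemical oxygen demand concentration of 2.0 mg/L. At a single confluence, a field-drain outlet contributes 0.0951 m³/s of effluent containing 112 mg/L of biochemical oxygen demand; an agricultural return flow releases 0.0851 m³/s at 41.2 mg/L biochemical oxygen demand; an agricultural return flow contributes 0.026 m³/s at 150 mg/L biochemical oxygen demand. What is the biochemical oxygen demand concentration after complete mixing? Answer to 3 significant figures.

23.4 mg/L

Flow-weighted average: C = (0.6170·2.000 + 0.09510·112.0 + 0.08510·41.20 + 0.02600·150.0) / 0.8232 = 19.29/0.8232 = 23.43 mg/L.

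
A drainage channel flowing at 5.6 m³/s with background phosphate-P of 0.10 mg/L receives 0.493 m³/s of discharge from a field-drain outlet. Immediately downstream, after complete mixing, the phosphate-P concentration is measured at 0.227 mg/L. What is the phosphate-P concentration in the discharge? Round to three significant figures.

Mass balance: 5.600·0.1000 + 0.4930·Cₑ = 6.093·0.2270
→ Cₑ = (6.093·0.2270 − 5.600·0.1000) / 0.4930 = 1.670 mg/L.

1.67 mg/L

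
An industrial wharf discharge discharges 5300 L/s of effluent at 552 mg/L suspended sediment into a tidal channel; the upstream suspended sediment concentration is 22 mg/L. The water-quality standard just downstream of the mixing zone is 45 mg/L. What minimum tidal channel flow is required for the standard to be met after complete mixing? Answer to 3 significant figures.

Set C_mix = 45: (Q·22.00 + 5300·552.0) / (Q + 5300) = 45
→ Q = 5300·(552.0 − 45)/(45 − 22.00) = 116800 L/s.

117000 L/s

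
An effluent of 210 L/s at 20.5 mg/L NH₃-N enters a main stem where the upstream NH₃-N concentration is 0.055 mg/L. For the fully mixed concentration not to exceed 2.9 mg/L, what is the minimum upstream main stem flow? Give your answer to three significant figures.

1300 L/s

Set C_mix = 2.9: (Q·0.05500 + 210.0·20.50) / (Q + 210.0) = 2.9
→ Q = 210.0·(20.50 − 2.9)/(2.9 − 0.05500) = 1299 L/s.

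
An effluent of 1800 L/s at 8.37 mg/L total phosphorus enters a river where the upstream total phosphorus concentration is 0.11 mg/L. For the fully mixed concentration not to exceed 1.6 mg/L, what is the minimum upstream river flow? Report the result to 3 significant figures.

8180 L/s

Set C_mix = 1.6: (Q·0.1100 + 1800·8.370) / (Q + 1800) = 1.6
→ Q = 1800·(8.370 − 1.6)/(1.6 − 0.1100) = 8179 L/s.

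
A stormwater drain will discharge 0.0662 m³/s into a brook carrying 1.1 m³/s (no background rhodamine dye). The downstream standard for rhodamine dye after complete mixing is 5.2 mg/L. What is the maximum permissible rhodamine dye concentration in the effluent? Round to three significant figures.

At the limit, (Qr·Cr + Qe·Cₑ)/(Qr + Qe) = 5.2:
Cₑ = (1.166·5.2 − 1.100·0) / 0.06620 = 91.60 mg/L.

91.6 mg/L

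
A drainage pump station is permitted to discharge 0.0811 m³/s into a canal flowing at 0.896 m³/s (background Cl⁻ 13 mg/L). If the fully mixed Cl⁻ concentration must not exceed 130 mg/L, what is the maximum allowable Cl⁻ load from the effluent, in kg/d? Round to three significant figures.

Mass balance at the limit: 0.8960·13.00 + 0.08110·Cₑ = 0.9771·130 → Cₑ = 1423 mg/L.
Load = 0.08110 m³/s × 1423 g/m³ × 86 400 s/d = 9968 kg/d.

9970 kg/d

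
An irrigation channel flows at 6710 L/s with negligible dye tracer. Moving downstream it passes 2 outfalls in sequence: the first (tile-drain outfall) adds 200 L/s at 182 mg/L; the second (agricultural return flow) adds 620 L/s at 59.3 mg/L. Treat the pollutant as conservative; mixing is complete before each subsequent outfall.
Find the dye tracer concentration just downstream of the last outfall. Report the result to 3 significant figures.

9.72 mg/L

Outfall 1: combined Q = 6910 L/s; C = (6710·0 + 200.0·182.0)/6910 = 5.268 mg/L.
Outfall 2: combined Q = 7530 L/s; C = (6910·5.268 + 620.0·59.30)/7530 = 9.717 mg/L.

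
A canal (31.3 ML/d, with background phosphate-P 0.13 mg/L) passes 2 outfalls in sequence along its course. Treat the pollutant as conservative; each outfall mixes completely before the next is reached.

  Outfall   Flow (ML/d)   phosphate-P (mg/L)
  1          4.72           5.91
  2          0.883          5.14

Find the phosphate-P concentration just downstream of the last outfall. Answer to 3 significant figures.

0.989 mg/L

Below outfall 1: Q → 36.02 ML/d, C = (31.30·0.1300 + 4.720·5.910)/36.02 = 0.8874 mg/L.
Below outfall 2: Q → 36.90 ML/d, C = (36.02·0.8874 + 0.8830·5.140)/36.90 = 0.9892 mg/L.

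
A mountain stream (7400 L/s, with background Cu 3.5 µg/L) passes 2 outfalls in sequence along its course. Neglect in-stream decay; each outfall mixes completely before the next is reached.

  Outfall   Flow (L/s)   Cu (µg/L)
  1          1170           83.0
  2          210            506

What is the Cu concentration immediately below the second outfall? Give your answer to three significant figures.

26.1 µg/L

After outfall 1: Q = 7400 + 1170 = 8570 L/s; C = (7400·3.500 + 1170·83.00)/8570 = 14.35 µg/L.
After outfall 2: Q = 8570 + 210.0 = 8780 L/s; C = (8570·14.35 + 210.0·506.0)/8780 = 26.11 µg/L.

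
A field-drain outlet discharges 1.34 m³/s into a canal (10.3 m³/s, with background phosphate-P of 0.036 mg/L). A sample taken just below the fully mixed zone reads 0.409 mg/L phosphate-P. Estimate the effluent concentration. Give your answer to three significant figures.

Mass balance: 10.30·0.03600 + 1.340·Cₑ = 11.64·0.4090
→ Cₑ = (11.64·0.4090 − 10.30·0.03600) / 1.340 = 3.276 mg/L.

3.28 mg/L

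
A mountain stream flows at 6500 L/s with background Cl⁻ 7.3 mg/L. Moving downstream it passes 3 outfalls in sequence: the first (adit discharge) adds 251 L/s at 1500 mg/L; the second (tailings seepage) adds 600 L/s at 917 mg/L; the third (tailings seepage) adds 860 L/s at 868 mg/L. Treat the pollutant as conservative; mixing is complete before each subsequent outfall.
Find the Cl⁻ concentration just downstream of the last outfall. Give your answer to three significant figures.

Outfall 1: combined Q = 6751 L/s; C = (6500·7.300 + 251.0·1500)/6751 = 62.80 mg/L.
Outfall 2: combined Q = 7351 L/s; C = (6751·62.80 + 600.0·917.0)/7351 = 132.5 mg/L.
Outfall 3: combined Q = 8211 L/s; C = (7351·132.5 + 860.0·868.0)/8211 = 209.6 mg/L.

210 mg/L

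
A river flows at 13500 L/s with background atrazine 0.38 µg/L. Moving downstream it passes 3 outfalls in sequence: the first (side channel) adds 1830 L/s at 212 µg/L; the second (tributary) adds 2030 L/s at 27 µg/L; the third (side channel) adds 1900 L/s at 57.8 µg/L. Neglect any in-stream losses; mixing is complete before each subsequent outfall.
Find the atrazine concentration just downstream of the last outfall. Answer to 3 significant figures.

After outfall 1: Q = 13500 + 1830 = 15330 L/s; C = (13500·0.3800 + 1830·212.0)/15330 = 25.64 µg/L.
After outfall 2: Q = 15330 + 2030 = 17360 L/s; C = (15330·25.64 + 2030·27.00)/17360 = 25.80 µg/L.
After outfall 3: Q = 17360 + 1900 = 19260 L/s; C = (17360·25.80 + 1900·57.80)/19260 = 28.96 µg/L.

29.0 µg/L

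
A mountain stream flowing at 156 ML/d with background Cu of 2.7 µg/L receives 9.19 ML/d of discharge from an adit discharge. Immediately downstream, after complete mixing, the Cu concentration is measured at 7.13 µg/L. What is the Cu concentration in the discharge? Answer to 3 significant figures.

Mass balance: 156.0·2.700 + 9.190·Cₑ = 165.2·7.130
→ Cₑ = (165.2·7.130 − 156.0·2.700) / 9.190 = 82.33 µg/L.

82.3 µg/L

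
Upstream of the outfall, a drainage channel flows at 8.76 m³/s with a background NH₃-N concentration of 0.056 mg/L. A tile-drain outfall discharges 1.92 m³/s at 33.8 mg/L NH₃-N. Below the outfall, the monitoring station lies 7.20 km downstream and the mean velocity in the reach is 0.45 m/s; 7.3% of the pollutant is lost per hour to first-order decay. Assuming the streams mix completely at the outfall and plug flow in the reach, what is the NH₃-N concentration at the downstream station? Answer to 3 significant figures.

Flow-weighted average: C = (8.760·0.05600 + 1.920·33.80) / 10.68 = 65.39/10.68 = 6.122 mg/L.
Travel time t = 7.20·1000 / 0.45 = 16000 s = 4.444 h.
7.3%/h lost → k = −ln(1 − 0.073) = 0.07580 h⁻¹.
After decay, C = 6.122 × e^(−kt) = 6.122 × 0.7140 = 4.371 mg/L.

4.37 mg/L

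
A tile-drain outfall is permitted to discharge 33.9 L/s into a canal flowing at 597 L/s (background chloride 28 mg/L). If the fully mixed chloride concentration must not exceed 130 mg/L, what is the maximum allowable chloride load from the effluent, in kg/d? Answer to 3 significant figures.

Mass balance at the limit: 597.0·28.00 + 33.90·Cₑ = 630.9·130 → Cₑ = 1926 mg/L.
33.90 L/s = 0.03390 m³/s. Load = 0.03390 m³/s × 1926 g/m³ × 86 400 s/d = 5642 kg/d.

5640 kg/d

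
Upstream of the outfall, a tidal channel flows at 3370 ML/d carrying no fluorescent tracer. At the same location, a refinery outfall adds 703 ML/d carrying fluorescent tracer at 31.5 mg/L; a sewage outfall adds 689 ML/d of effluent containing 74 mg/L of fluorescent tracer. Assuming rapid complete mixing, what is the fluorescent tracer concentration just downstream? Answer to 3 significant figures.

15.4 mg/L

Mixed concentration C = ΣQC/ΣQ = (3370·0 + 703.0·31.50 + 689.0·74.00) / 4762 = 73130/4762 = 15.36 mg/L.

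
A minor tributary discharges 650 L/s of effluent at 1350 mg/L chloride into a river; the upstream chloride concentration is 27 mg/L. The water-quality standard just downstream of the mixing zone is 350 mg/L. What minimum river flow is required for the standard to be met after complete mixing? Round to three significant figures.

2010 L/s

Set C_mix = 350: (Q·27.00 + 650.0·1350) / (Q + 650.0) = 350
→ Q = 650.0·(1350 − 350)/(350 − 27.00) = 2012 L/s.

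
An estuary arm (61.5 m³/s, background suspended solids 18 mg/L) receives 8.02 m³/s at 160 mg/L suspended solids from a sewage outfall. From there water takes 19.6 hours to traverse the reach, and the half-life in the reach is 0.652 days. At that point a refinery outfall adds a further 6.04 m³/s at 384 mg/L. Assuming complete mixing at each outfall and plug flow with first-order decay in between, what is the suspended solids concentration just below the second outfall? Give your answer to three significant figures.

Conservation of mass: C = (61.50·18.00 + 8.020·160.0) / 69.52 = 2390/69.52 = 34.38 mg/L; combined flow 69.52 m³/s.
Half-life 0.652 d → k = ln 2 / 0.652 = 1.063 d⁻¹.
Applying C = C₀e^(−kt): 34.38 × 0.4197 = 14.43 mg/L.
Second outfall: C = (69.52·14.43 + 6.040·384.0)/75.56 = 43.97 mg/L.

44.0 mg/L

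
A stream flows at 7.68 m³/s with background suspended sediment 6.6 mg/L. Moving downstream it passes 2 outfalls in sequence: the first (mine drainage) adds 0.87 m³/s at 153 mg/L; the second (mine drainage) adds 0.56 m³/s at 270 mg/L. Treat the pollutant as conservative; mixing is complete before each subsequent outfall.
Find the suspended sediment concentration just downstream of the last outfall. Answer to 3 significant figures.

After outfall 1: Q = 7.680 + 0.8700 = 8.550 m³/s; C = (7.680·6.600 + 0.8700·153.0)/8.550 = 21.50 mg/L.
After outfall 2: Q = 8.550 + 0.5600 = 9.110 m³/s; C = (8.550·21.50 + 0.5600·270.0)/9.110 = 36.77 mg/L.

36.8 mg/L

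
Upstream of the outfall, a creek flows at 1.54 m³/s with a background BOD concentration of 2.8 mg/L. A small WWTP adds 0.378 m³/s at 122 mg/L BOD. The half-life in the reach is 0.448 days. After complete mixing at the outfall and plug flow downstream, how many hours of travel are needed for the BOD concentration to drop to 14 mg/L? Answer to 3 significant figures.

Mass balance: C = (1.540·2.800 + 0.3780·122.0) / 1.918 = 50.43/1.918 = 26.29 mg/L.
Half-life 0.448 d → k = ln 2 / 0.448 = 1.547 d⁻¹.
26.29·exp(−k·t) = 14 → t = ln(26.29/14)/k = 35190 s = 9.776 h.

9.78 h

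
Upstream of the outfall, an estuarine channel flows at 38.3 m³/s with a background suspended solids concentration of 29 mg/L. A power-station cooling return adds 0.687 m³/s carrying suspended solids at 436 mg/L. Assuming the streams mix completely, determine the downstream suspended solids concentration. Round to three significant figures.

36.2 mg/L

Mass balance: C = (38.30·29.00 + 0.6870·436.0) / 38.99 = 1410/38.99 = 36.17 mg/L.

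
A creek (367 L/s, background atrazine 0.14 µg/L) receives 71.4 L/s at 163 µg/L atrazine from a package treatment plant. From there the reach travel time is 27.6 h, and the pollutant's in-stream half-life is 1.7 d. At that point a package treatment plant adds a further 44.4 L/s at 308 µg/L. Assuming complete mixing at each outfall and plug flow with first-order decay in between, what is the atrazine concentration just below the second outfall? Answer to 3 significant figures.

43.5 µg/L

Flow-weighted average: C = (367.0·0.1400 + 71.40·163.0) / 438.4 = 11690/438.4 = 26.66 µg/L; combined flow 438.4 L/s.
Half-life 1.7 d → k = ln 2 / 1.7 = 0.4077 d⁻¹.
Applying C = C₀e^(−kt): 26.66 × 0.6257 = 16.68 µg/L.
At the second outfall, C = (438.4·16.68 + 44.40·308.0) / (438.4 + 44.40) = 43.47 µg/L.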